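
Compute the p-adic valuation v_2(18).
v_2(18) = 1

v_2(n) is the largest exponent k such that 2^k divides n. Factor out: 18 = 2^1 · 9. (Sign doesn't affect v_p.) So v_2(18) = 1.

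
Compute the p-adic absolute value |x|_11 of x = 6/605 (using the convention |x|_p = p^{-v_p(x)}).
|6/605|_11 = 121

Step 1 — compute v_11(x) by factoring powers of 11 out of the numerator and denominator: v_11(6/605) = -2. Step 2 — apply |x|_p = p^{-v_p(x)} = 11^{2} = 121.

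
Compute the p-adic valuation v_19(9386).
v_19(9386) = 2

v_19(n) is the largest exponent k such that 19^k divides n. Factor out: 9386 = 19^2 · 26. (Sign doesn't affect v_p.) So v_19(9386) = 2.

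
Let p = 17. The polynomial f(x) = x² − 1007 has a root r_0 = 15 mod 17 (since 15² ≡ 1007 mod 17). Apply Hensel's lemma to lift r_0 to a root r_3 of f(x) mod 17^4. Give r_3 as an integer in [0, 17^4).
r_3 = 82329 (mod 83521)

Hensel's recurrence: r_{i+1} = r_i − f(r_i)·(f′(r_i))^{-1} mod 17^{i+2}, with f′(x) = 2x. Iterate:
  r_0 = 15 (mod 17)
  r_1 = 253 (mod 289)
  r_2 = 3721 (mod 4913)
  r_3 = 82329 (mod 83521)
Final: r_3 = 82329, and one checks f(r_3) ≡ 0 mod 17^4.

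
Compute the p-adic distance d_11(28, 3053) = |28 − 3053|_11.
d_11(28, 3053) = 1/121

Step 1 — x − y = 28 − 3053 = -3025. Step 2 — v_11(-3025) = 2 (factor: -3025 = −(11^2 · 25); the sign does not affect v_p). Step 3 — |x − y|_11 = 11^{-2} = 1/121.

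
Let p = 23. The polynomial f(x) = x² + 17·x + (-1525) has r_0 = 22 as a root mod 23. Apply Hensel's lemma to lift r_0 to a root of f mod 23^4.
r_3 = 168359 (mod 279841)

Hensel: r_{i+1} = r_i − f(r_i)·(f′(r_i))^{-1} mod 23^{i+2}, f′(x) = 2x + 17. Iterate:
  r_0 = 22 (mod 23)
  r_1 = 137 (mod 529)
  r_2 = 10188 (mod 12167)
  r_3 = 168359 (mod 279841)
Final: r = 168359 satisfies f(r) ≡ 0 mod 23^4.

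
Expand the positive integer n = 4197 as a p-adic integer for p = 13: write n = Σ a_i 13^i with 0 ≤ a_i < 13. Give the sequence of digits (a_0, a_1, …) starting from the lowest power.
(a_0, a_1, …) = (11, 10, 11, 1)

Repeated division by 13 gives the digits low-to-high: 4197 = 11 + 10·13^1 + 11·13^2 + 1·13^3. Digit sequence: (11, 10, 11, 1).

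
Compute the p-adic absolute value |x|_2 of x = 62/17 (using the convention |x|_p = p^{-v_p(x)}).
|62/17|_2 = 1/2

Step 1 — compute v_2(x) by factoring powers of 2 out of the numerator and denominator: v_2(62/17) = 1. Step 2 — apply |x|_p = p^{-v_p(x)} = 2^{-1} = 1/2.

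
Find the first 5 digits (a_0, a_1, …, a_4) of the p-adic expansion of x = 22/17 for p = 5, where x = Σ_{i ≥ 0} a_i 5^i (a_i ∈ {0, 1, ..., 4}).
(a_0, …, a_4) = (1, 3, 0, 4, 3)

v_5(22/17) = 0 (numerator and denominator both coprime to 5), so x ∈ ℤ_5^×. Compute digits iteratively via a_i = x_i mod 5, x_{i+1} = (x_i − a_i)/5, with x_0 = x:
  x_0 = 22/17;  a_0 = 1;  x_1 = (x_0 − 1)/5 = 1/17
  x_1 = 1/17;  a_1 = 3;  x_2 = (x_1 − 3)/5 = -10/17
  x_2 = -10/17;  a_2 = 0;  x_3 = (x_2 − 0)/5 = -2/17
  x_3 = -2/17;  a_3 = 4;  x_4 = (x_3 − 4)/5 = -14/17
  x_4 = -14/17;  a_4 = 3;  x_5 = (x_4 − 3)/5 = -13/17
Digits: (1, 3, 0, 4, 3).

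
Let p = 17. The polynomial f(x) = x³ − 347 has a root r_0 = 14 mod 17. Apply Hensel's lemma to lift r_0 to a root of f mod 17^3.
r_2 = 2173 (mod 4913)

Hensel: r_{i+1} = r_i − f(r_i)/f′(r_i) mod 17^{i+2}, where f′(x) = 3x². Iterate:
  r_0 = 14 (mod 17)
  r_1 = 150 (mod 289)
  r_2 = 2173 (mod 4913)
Final: r = 2173 with f(r) ≡ 0 mod 17^3.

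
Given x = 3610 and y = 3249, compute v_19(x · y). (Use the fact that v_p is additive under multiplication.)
v_19(11728890) = 4

v_p(x) = 2 (factor: 3610 = 19^2 · 10); v_p(y) = 2 (factor: 3249 = 19^2 · 9). Additivity: v_p(xy) = v_p(x) + v_p(y) = 2 + 2 = 4. (Direct check: xy = 11728890 = 19^4 · (90).)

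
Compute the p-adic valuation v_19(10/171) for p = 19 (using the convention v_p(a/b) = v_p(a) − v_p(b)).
v_19(10/171) = -1

Factor powers of 19 from the numerator and denominator of the reduced fraction: 10 = 19^0 · 10 and 171 = 19^1 · 9. Apply v_p(a/b) = v_p(a) − v_p(b): v_19(10/171) = 0 − 1 = -1.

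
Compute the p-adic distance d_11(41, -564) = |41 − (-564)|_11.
d_11(41, -564) = 1/121

Step 1 — x − y = 41 − (-564) = 605. Step 2 — v_11(605) = 2 (factor: 605 = (11^2 · 5); the sign does not affect v_p). Step 3 — |x − y|_11 = 11^{-2} = 1/121.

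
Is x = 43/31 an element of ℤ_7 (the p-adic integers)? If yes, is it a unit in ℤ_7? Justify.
x ∈ ℤ_7^× (unit); v_7(x) = 0

ℤ_7 = {x ∈ ℚ_7 : v_7(x) ≥ 0} and ℤ_7^× = {x ∈ ℤ_7 : v_7(x) = 0}. Here v_7(43/31) = v_7(num) − v_7(den) = 0; compare against these criteria.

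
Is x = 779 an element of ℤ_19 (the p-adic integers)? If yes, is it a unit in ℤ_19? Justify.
x ∈ ℤ_19 but not a unit; v_19(x) = 1 > 0

ℤ_19 = {x ∈ ℚ_19 : v_19(x) ≥ 0} and ℤ_19^× = {x ∈ ℤ_19 : v_19(x) = 0}. Here v_19(779) = v_19(num) − v_19(den) = 1; compare against these criteria.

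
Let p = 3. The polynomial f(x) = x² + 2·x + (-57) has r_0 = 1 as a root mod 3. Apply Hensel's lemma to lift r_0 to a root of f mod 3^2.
r_1 = 1 (mod 9)

Hensel: r_{i+1} = r_i − f(r_i)·(f′(r_i))^{-1} mod 3^{i+2}, f′(x) = 2x + 2. Iterate:
  r_0 = 1 (mod 3)
  r_1 = 1 (mod 9)
Final: r = 1 satisfies f(r) ≡ 0 mod 3^2.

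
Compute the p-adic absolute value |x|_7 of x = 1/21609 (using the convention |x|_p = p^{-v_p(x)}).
|1/21609|_7 = 2401

Step 1 — compute v_7(x) by factoring powers of 7 out of the numerator and denominator: v_7(1/21609) = -4. Step 2 — apply |x|_p = p^{-v_p(x)} = 7^{4} = 2401.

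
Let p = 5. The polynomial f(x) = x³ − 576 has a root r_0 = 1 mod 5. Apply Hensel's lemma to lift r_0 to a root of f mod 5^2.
r_1 = 1 (mod 25)

Hensel: r_{i+1} = r_i − f(r_i)/f′(r_i) mod 5^{i+2}, where f′(x) = 3x². Iterate:
  r_0 = 1 (mod 5)
  r_1 = 1 (mod 25)
Final: r = 1 with f(r) ≡ 0 mod 5^2.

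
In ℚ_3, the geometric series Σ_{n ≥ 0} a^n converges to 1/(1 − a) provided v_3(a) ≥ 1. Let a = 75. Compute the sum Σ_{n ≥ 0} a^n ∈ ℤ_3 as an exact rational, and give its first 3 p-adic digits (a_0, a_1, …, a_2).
Σ a^n = 1/(1 − a) = -1/74;  first 3 digits = (1, 1, 0)

v_3(a) = 1 ≥ 1, so the series converges in ℤ_3 to 1/(1 − a) = 1/(1 − 75) = -1/74. Expand this rational in ℤ_3: compute digits iteratively via d_i = x_i mod 3, x_{i+1} = (x_i − d_i)/3. The first 3 digits are (1, 1, 0).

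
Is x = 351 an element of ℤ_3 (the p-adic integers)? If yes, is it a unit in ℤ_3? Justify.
x ∈ ℤ_3 but not a unit; v_3(x) = 3 > 0

ℤ_3 = {x ∈ ℚ_3 : v_3(x) ≥ 0} and ℤ_3^× = {x ∈ ℤ_3 : v_3(x) = 0}. Here v_3(351) = v_3(num) − v_3(den) = 3; compare against these criteria.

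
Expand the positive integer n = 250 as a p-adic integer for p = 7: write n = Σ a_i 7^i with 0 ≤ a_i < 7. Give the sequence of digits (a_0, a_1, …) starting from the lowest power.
(a_0, a_1, …) = (5, 0, 5)

Repeated division by 7 gives the digits low-to-high: 250 = 5 + 5·7^2. Digit sequence: (5, 0, 5).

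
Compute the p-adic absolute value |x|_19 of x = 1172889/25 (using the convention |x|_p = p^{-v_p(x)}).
|1172889/25|_19 = 1/130321

Step 1 — compute v_19(x) by factoring powers of 19 out of the numerator and denominator: v_19(1172889/25) = 4. Step 2 — apply |x|_p = p^{-v_p(x)} = 19^{-4} = 1/130321.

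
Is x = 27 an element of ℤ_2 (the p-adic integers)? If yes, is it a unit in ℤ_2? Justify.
x ∈ ℤ_2^× (unit); v_2(x) = 0

ℤ_2 = {x ∈ ℚ_2 : v_2(x) ≥ 0} and ℤ_2^× = {x ∈ ℤ_2 : v_2(x) = 0}. Here v_2(27) = v_2(num) − v_2(den) = 0; compare against these criteria.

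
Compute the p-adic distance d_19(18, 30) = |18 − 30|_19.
d_19(18, 30) = 1

Step 1 — x − y = 18 − 30 = -12. Step 2 — v_19(-12) = 0 (factor: -12 = −(19^0 · 12); the sign does not affect v_p). Step 3 — |x − y|_19 = 19^{0} = 1.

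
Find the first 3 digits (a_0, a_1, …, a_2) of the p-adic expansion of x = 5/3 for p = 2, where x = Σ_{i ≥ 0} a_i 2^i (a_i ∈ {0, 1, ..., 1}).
(a_0, …, a_2) = (1, 1, 1)

v_2(5/3) = 0 (numerator and denominator both coprime to 2), so x ∈ ℤ_2^×. Compute digits iteratively via a_i = x_i mod 2, x_{i+1} = (x_i − a_i)/2, with x_0 = x:
  x_0 = 5/3;  a_0 = 1;  x_1 = (x_0 − 1)/2 = 1/3
  x_1 = 1/3;  a_1 = 1;  x_2 = (x_1 − 1)/2 = -1/3
  x_2 = -1/3;  a_2 = 1;  x_3 = (x_2 − 1)/2 = -2/3
Digits: (1, 1, 1).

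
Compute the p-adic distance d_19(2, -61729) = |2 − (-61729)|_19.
d_19(2, -61729) = 1/6859

Step 1 — x − y = 2 − (-61729) = 61731. Step 2 — v_19(61731) = 3 (factor: 61731 = (19^3 · 9); the sign does not affect v_p). Step 3 — |x − y|_19 = 19^{-3} = 1/6859.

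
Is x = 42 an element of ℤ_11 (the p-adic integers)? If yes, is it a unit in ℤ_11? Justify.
x ∈ ℤ_11^× (unit); v_11(x) = 0

ℤ_11 = {x ∈ ℚ_11 : v_11(x) ≥ 0} and ℤ_11^× = {x ∈ ℤ_11 : v_11(x) = 0}. Here v_11(42) = v_11(num) − v_11(den) = 0; compare against these criteria.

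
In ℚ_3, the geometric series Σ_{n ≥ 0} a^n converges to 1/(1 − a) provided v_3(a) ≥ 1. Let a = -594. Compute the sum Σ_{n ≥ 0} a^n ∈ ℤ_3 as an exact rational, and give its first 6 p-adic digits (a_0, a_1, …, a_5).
Σ a^n = 1/(1 − a) = 1/595;  first 6 digits = (1, 0, 0, 2, 1, 0)

v_3(a) = 3 ≥ 1, so the series converges in ℤ_3 to 1/(1 − a) = 1/(1 − (-594)) = 1/595. Expand this rational in ℤ_3: compute digits iteratively via d_i = x_i mod 3, x_{i+1} = (x_i − d_i)/3. The first 6 digits are (1, 0, 0, 2, 1, 0).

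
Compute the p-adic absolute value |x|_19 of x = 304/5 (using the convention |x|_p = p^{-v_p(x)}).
|304/5|_19 = 1/19

Step 1 — compute v_19(x) by factoring powers of 19 out of the numerator and denominator: v_19(304/5) = 1. Step 2 — apply |x|_p = p^{-v_p(x)} = 19^{-1} = 1/19.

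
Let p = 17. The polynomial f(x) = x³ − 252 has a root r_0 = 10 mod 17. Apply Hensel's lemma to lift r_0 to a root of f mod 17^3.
r_2 = 3410 (mod 4913)

Hensel: r_{i+1} = r_i − f(r_i)/f′(r_i) mod 17^{i+2}, where f′(x) = 3x². Iterate:
  r_0 = 10 (mod 17)
  r_1 = 231 (mod 289)
  r_2 = 3410 (mod 4913)
Final: r = 3410 with f(r) ≡ 0 mod 17^3.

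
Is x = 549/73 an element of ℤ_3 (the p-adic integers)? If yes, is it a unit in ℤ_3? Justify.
x ∈ ℤ_3 but not a unit; v_3(x) = 2 > 0

ℤ_3 = {x ∈ ℚ_3 : v_3(x) ≥ 0} and ℤ_3^× = {x ∈ ℤ_3 : v_3(x) = 0}. Here v_3(549/73) = v_3(num) − v_3(den) = 2; compare against these criteria.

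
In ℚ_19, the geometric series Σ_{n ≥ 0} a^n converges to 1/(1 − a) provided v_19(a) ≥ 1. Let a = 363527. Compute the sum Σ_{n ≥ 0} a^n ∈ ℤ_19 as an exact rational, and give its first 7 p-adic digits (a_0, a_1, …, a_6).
Σ a^n = 1/(1 − a) = -1/363526;  first 7 digits = (1, 0, 0, 15, 2, 0, 16)

v_19(a) = 3 ≥ 1, so the series converges in ℤ_19 to 1/(1 − a) = 1/(1 − 363527) = -1/363526. Expand this rational in ℤ_19: compute digits iteratively via d_i = x_i mod 19, x_{i+1} = (x_i − d_i)/19. The first 7 digits are (1, 0, 0, 15, 2, 0, 16).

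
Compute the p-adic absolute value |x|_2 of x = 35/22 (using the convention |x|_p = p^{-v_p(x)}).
|35/22|_2 = 2

Step 1 — compute v_2(x) by factoring powers of 2 out of the numerator and denominator: v_2(35/22) = -1. Step 2 — apply |x|_p = p^{-v_p(x)} = 2^{1} = 2.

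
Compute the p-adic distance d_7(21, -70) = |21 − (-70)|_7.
d_7(21, -70) = 1/7

Step 1 — x − y = 21 − (-70) = 91. Step 2 — v_7(91) = 1 (factor: 91 = (7^1 · 13); the sign does not affect v_p). Step 3 — |x − y|_7 = 7^{-1} = 1/7.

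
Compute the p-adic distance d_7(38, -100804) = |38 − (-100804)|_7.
d_7(38, -100804) = 1/16807

Step 1 — x − y = 38 − (-100804) = 100842. Step 2 — v_7(100842) = 5 (factor: 100842 = (7^5 · 6); the sign does not affect v_p). Step 3 — |x − y|_7 = 7^{-5} = 1/16807.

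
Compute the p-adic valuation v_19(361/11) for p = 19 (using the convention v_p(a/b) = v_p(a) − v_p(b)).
v_19(361/11) = 2

Factor powers of 19 from the numerator and denominator of the reduced fraction: 361 = 19^2 · 1 and 11 = 19^0 · 11. Apply v_p(a/b) = v_p(a) − v_p(b): v_19(361/11) = 2 − 0 = 2.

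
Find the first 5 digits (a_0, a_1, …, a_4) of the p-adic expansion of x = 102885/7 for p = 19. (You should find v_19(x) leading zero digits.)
(a_0, …, a_4) = (0, 0, 0, 13, 13)

v_19(102885/7) = 3, so a_0 = ... = a_2 = 0. Factor out: x = 19^3 · u with u = 15/7 a unit in ℤ_19. Expand u iteratively via a_{v+i} = u_i mod 19, u_{i+1} = (u_i − a_{v+i})/19:
  u_0 = 15/7;  a_3 = 13;  u_1 = (u_0 − 13)/19 = -4/7
  u_1 = -4/7;  a_4 = 13;  u_2 = (u_1 − 13)/19 = -5/7
Digits: (0, 0, 0, 13, 13).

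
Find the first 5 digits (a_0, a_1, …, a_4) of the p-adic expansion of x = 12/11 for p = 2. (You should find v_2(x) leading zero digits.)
(a_0, …, a_4) = (0, 0, 1, 0, 0)

v_2(12/11) = 2, so a_0 = ... = a_1 = 0. Factor out: x = 2^2 · u with u = 3/11 a unit in ℤ_2. Expand u iteratively via a_{v+i} = u_i mod 2, u_{i+1} = (u_i − a_{v+i})/2:
  u_0 = 3/11;  a_2 = 1;  u_1 = (u_0 − 1)/2 = -4/11
  u_1 = -4/11;  a_3 = 0;  u_2 = (u_1 − 0)/2 = -2/11
  u_2 = -2/11;  a_4 = 0;  u_3 = (u_2 − 0)/2 = -1/11
Digits: (0, 0, 1, 0, 0).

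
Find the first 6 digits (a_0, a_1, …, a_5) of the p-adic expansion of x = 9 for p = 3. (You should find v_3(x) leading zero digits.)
(a_0, …, a_5) = (0, 0, 1, 0, 0, 0)

v_3(9) = 2, so a_0 = ... = a_1 = 0. Factor out: x = 3^2 · u with u = 1 a unit in ℤ_3. Expand u iteratively via a_{v+i} = u_i mod 3, u_{i+1} = (u_i − a_{v+i})/3:
  u_0 = 1;  a_2 = 1;  u_1 = (u_0 − 1)/3 = 0
  u_1 = 0;  a_3 = 0;  u_2 = (u_1 − 0)/3 = 0
  u_2 = 0;  a_4 = 0;  u_3 = (u_2 − 0)/3 = 0
  u_3 = 0;  a_5 = 0;  u_4 = (u_3 − 0)/3 = 0
Digits: (0, 0, 1, 0, 0, 0).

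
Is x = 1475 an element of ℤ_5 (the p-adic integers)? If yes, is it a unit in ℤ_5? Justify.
x ∈ ℤ_5 but not a unit; v_5(x) = 2 > 0

ℤ_5 = {x ∈ ℚ_5 : v_5(x) ≥ 0} and ℤ_5^× = {x ∈ ℤ_5 : v_5(x) = 0}. Here v_5(1475) = v_5(num) − v_5(den) = 2; compare against these criteria.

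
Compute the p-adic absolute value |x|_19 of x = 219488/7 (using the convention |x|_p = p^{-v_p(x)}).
|219488/7|_19 = 1/6859

Step 1 — compute v_19(x) by factoring powers of 19 out of the numerator and denominator: v_19(219488/7) = 3. Step 2 — apply |x|_p = p^{-v_p(x)} = 19^{-3} = 1/6859.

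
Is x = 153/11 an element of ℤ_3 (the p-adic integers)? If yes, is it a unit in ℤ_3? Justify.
x ∈ ℤ_3 but not a unit; v_3(x) = 2 > 0

ℤ_3 = {x ∈ ℚ_3 : v_3(x) ≥ 0} and ℤ_3^× = {x ∈ ℤ_3 : v_3(x) = 0}. Here v_3(153/11) = v_3(num) − v_3(den) = 2; compare against these criteria.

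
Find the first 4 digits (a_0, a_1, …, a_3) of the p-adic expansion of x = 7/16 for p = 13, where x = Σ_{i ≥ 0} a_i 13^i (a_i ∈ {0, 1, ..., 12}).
(a_0, …, a_3) = (11, 0, 4, 7)

v_13(7/16) = 0 (numerator and denominator both coprime to 13), so x ∈ ℤ_13^×. Compute digits iteratively via a_i = x_i mod 13, x_{i+1} = (x_i − a_i)/13, with x_0 = x:
  x_0 = 7/16;  a_0 = 11;  x_1 = (x_0 − 11)/13 = -13/16
  x_1 = -13/16;  a_1 = 0;  x_2 = (x_1 − 0)/13 = -1/16
  x_2 = -1/16;  a_2 = 4;  x_3 = (x_2 − 4)/13 = -5/16
  x_3 = -5/16;  a_3 = 7;  x_4 = (x_3 − 7)/13 = -9/16
Digits: (11, 0, 4, 7).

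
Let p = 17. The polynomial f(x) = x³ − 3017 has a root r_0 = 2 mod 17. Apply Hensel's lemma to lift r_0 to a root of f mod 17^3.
r_2 = 903 (mod 4913)

Hensel: r_{i+1} = r_i − f(r_i)/f′(r_i) mod 17^{i+2}, where f′(x) = 3x². Iterate:
  r_0 = 2 (mod 17)
  r_1 = 36 (mod 289)
  r_2 = 903 (mod 4913)
Final: r = 903 with f(r) ≡ 0 mod 17^3.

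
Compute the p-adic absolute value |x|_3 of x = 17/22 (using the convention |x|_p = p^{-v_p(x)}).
|17/22|_3 = 1

Step 1 — compute v_3(x) by factoring powers of 3 out of the numerator and denominator: v_3(17/22) = 0. Step 2 — apply |x|_p = p^{-v_p(x)} = 3^{0} = 1.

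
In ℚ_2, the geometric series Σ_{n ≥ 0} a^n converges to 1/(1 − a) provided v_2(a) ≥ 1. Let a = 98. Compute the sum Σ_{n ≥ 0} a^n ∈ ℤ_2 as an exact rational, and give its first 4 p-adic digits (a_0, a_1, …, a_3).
Σ a^n = 1/(1 − a) = -1/97;  first 4 digits = (1, 1, 1, 1)

v_2(a) = 1 ≥ 1, so the series converges in ℤ_2 to 1/(1 − a) = 1/(1 − 98) = -1/97. Expand this rational in ℤ_2: compute digits iteratively via d_i = x_i mod 2, x_{i+1} = (x_i − d_i)/2. The first 4 digits are (1, 1, 1, 1).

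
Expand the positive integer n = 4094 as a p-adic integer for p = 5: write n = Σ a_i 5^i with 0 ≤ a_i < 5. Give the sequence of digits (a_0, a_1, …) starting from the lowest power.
(a_0, a_1, …) = (4, 3, 3, 2, 1, 1)

Repeated division by 5 gives the digits low-to-high: 4094 = 4 + 3·5^1 + 3·5^2 + 2·5^3 + 1·5^4 + 1·5^5. Digit sequence: (4, 3, 3, 2, 1, 1).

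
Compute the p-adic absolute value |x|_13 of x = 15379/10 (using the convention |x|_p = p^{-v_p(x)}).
|15379/10|_13 = 1/2197

Step 1 — compute v_13(x) by factoring powers of 13 out of the numerator and denominator: v_13(15379/10) = 3. Step 2 — apply |x|_p = p^{-v_p(x)} = 13^{-3} = 1/2197.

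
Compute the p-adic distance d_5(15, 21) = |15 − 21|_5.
d_5(15, 21) = 1

Step 1 — x − y = 15 − 21 = -6. Step 2 — v_5(-6) = 0 (factor: -6 = −(5^0 · 6); the sign does not affect v_p). Step 3 — |x − y|_5 = 5^{0} = 1.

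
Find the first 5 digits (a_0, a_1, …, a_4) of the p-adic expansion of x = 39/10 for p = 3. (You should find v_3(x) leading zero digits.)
(a_0, …, a_4) = (0, 1, 1, 0, 2)

v_3(39/10) = 1, so a_0 = ... = a_0 = 0. Factor out: x = 3^1 · u with u = 13/10 a unit in ℤ_3. Expand u iteratively via a_{v+i} = u_i mod 3, u_{i+1} = (u_i − a_{v+i})/3:
  u_0 = 13/10;  a_1 = 1;  u_1 = (u_0 − 1)/3 = 1/10
  u_1 = 1/10;  a_2 = 1;  u_2 = (u_1 − 1)/3 = -3/10
  u_2 = -3/10;  a_3 = 0;  u_3 = (u_2 − 0)/3 = -1/10
  u_3 = -1/10;  a_4 = 2;  u_4 = (u_3 − 2)/3 = -7/10
Digits: (0, 1, 1, 0, 2).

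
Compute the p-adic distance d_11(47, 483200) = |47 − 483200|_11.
d_11(47, 483200) = 1/161051

Step 1 — x − y = 47 − 483200 = -483153. Step 2 — v_11(-483153) = 5 (factor: -483153 = −(11^5 · 3); the sign does not affect v_p). Step 3 — |x − y|_11 = 11^{-5} = 1/161051.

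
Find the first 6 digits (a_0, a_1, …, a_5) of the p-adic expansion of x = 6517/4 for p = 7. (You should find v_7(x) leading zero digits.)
(a_0, …, a_5) = (0, 0, 0, 3, 2, 5)

v_7(6517/4) = 3, so a_0 = ... = a_2 = 0. Factor out: x = 7^3 · u with u = 19/4 a unit in ℤ_7. Expand u iteratively via a_{v+i} = u_i mod 7, u_{i+1} = (u_i − a_{v+i})/7:
  u_0 = 19/4;  a_3 = 3;  u_1 = (u_0 − 3)/7 = 1/4
  u_1 = 1/4;  a_4 = 2;  u_2 = (u_1 − 2)/7 = -1/4
  u_2 = -1/4;  a_5 = 5;  u_3 = (u_2 − 5)/7 = -3/4
Digits: (0, 0, 0, 3, 2, 5).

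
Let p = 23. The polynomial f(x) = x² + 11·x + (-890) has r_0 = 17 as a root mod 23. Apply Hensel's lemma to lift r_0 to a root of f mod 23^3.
r_2 = 5951 (mod 12167)

Hensel: r_{i+1} = r_i − f(r_i)·(f′(r_i))^{-1} mod 23^{i+2}, f′(x) = 2x + 11. Iterate:
  r_0 = 17 (mod 23)
  r_1 = 132 (mod 529)
  r_2 = 5951 (mod 12167)
Final: r = 5951 satisfies f(r) ≡ 0 mod 23^3.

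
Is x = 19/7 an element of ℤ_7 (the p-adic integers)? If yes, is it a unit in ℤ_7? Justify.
x ∉ ℤ_7 (v_7(x) = -1 < 0)

ℤ_7 = {x ∈ ℚ_7 : v_7(x) ≥ 0} and ℤ_7^× = {x ∈ ℤ_7 : v_7(x) = 0}. Here v_7(19/7) = v_7(num) − v_7(den) = -1; compare against these criteria.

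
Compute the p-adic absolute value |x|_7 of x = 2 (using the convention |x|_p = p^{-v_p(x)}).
|2|_7 = 1

Step 1 — compute v_7(x) by factoring powers of 7 out of the numerator and denominator: v_7(2) = 0. Step 2 — apply |x|_p = p^{-v_p(x)} = 7^{0} = 1.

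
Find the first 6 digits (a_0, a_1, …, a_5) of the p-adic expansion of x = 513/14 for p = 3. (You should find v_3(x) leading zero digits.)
(a_0, …, a_5) = (0, 0, 0, 2, 0, 1)

v_3(513/14) = 3, so a_0 = ... = a_2 = 0. Factor out: x = 3^3 · u with u = 19/14 a unit in ℤ_3. Expand u iteratively via a_{v+i} = u_i mod 3, u_{i+1} = (u_i − a_{v+i})/3:
  u_0 = 19/14;  a_3 = 2;  u_1 = (u_0 − 2)/3 = -3/14
  u_1 = -3/14;  a_4 = 0;  u_2 = (u_1 − 0)/3 = -1/14
  u_2 = -1/14;  a_5 = 1;  u_3 = (u_2 − 1)/3 = -5/14
Digits: (0, 0, 0, 2, 0, 1).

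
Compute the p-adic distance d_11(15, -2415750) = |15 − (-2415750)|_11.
d_11(15, -2415750) = 1/161051

Step 1 — x − y = 15 − (-2415750) = 2415765. Step 2 — v_11(2415765) = 5 (factor: 2415765 = (11^5 · 15); the sign does not affect v_p). Step 3 — |x − y|_11 = 11^{-5} = 1/161051.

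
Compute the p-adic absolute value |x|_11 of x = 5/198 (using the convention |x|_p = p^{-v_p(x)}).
|5/198|_11 = 11

Step 1 — compute v_11(x) by factoring powers of 11 out of the numerator and denominator: v_11(5/198) = -1. Step 2 — apply |x|_p = p^{-v_p(x)} = 11^{1} = 11.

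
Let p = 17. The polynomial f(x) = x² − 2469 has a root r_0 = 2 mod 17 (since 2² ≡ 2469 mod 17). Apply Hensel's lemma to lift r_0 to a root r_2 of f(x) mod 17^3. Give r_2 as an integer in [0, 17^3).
r_2 = 4014 (mod 4913)

Hensel's recurrence: r_{i+1} = r_i − f(r_i)·(f′(r_i))^{-1} mod 17^{i+2}, with f′(x) = 2x. Iterate:
  r_0 = 2 (mod 17)
  r_1 = 257 (mod 289)
  r_2 = 4014 (mod 4913)
Final: r_2 = 4014, and one checks f(r_2) ≡ 0 mod 17^3.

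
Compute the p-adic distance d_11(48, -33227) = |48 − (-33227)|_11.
d_11(48, -33227) = 1/1331

Step 1 — x − y = 48 − (-33227) = 33275. Step 2 — v_11(33275) = 3 (factor: 33275 = (11^3 · 25); the sign does not affect v_p). Step 3 — |x − y|_11 = 11^{-3} = 1/1331.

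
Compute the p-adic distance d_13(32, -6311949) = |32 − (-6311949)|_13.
d_13(32, -6311949) = 1/371293

Step 1 — x − y = 32 − (-6311949) = 6311981. Step 2 — v_13(6311981) = 5 (factor: 6311981 = (13^5 · 17); the sign does not affect v_p). Step 3 — |x − y|_13 = 13^{-5} = 1/371293.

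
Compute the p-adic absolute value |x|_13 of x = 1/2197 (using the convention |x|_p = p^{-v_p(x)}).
|1/2197|_13 = 2197

Step 1 — compute v_13(x) by factoring powers of 13 out of the numerator and denominator: v_13(1/2197) = -3. Step 2 — apply |x|_p = p^{-v_p(x)} = 13^{3} = 2197.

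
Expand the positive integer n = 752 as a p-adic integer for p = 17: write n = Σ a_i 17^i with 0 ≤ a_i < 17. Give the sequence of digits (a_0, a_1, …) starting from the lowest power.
(a_0, a_1, …) = (4, 10, 2)

Repeated division by 17 gives the digits low-to-high: 752 = 4 + 10·17^1 + 2·17^2. Digit sequence: (4, 10, 2).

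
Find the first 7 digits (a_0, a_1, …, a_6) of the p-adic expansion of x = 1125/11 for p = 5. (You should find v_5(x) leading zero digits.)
(a_0, …, a_6) = (0, 0, 0, 4, 3, 2, 4)

v_5(1125/11) = 3, so a_0 = ... = a_2 = 0. Factor out: x = 5^3 · u with u = 9/11 a unit in ℤ_5. Expand u iteratively via a_{v+i} = u_i mod 5, u_{i+1} = (u_i − a_{v+i})/5:
  u_0 = 9/11;  a_3 = 4;  u_1 = (u_0 − 4)/5 = -7/11
  u_1 = -7/11;  a_4 = 3;  u_2 = (u_1 − 3)/5 = -8/11
  u_2 = -8/11;  a_5 = 2;  u_3 = (u_2 − 2)/5 = -6/11
  u_3 = -6/11;  a_6 = 4;  u_4 = (u_3 − 4)/5 = -10/11
Digits: (0, 0, 0, 4, 3, 2, 4).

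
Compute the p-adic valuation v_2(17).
v_2(17) = 0

v_2(n) is the largest exponent k such that 2^k divides n. Factor out: 17 = 2^0 · 17. (Sign doesn't affect v_p.) So v_2(17) = 0.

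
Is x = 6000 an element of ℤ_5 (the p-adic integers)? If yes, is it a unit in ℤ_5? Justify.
x ∈ ℤ_5 but not a unit; v_5(x) = 3 > 0

ℤ_5 = {x ∈ ℚ_5 : v_5(x) ≥ 0} and ℤ_5^× = {x ∈ ℤ_5 : v_5(x) = 0}. Here v_5(6000) = v_5(num) − v_5(den) = 3; compare against these criteria.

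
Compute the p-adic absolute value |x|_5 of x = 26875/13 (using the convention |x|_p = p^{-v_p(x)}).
|26875/13|_5 = 1/625

Step 1 — compute v_5(x) by factoring powers of 5 out of the numerator and denominator: v_5(26875/13) = 4. Step 2 — apply |x|_p = p^{-v_p(x)} = 5^{-4} = 1/625.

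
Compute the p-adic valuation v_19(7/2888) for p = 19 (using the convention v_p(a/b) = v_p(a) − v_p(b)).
v_19(7/2888) = -2

Factor powers of 19 from the numerator and denominator of the reduced fraction: 7 = 19^0 · 7 and 2888 = 19^2 · 8. Apply v_p(a/b) = v_p(a) − v_p(b): v_19(7/2888) = 0 − 2 = -2.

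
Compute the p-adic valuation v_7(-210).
v_7(-210) = 1

v_7(n) is the largest exponent k such that 7^k divides n. Factor out: -210 = -7^1 · 30. (Sign doesn't affect v_p.) So v_7(-210) = 1.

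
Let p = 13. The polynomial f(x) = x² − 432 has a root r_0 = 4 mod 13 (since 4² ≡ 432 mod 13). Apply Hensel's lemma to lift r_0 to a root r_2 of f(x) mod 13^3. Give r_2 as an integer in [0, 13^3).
r_2 = 1915 (mod 2197)

Hensel's recurrence: r_{i+1} = r_i − f(r_i)·(f′(r_i))^{-1} mod 13^{i+2}, with f′(x) = 2x. Iterate:
  r_0 = 4 (mod 13)
  r_1 = 56 (mod 169)
  r_2 = 1915 (mod 2197)
Final: r_2 = 1915, and one checks f(r_2) ≡ 0 mod 13^3.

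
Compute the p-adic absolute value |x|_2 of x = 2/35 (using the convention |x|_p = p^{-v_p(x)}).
|2/35|_2 = 1/2

Step 1 — compute v_2(x) by factoring powers of 2 out of the numerator and denominator: v_2(2/35) = 1. Step 2 — apply |x|_p = p^{-v_p(x)} = 2^{-1} = 1/2.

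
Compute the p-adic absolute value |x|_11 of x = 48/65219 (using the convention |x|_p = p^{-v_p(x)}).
|48/65219|_11 = 1331

Step 1 — compute v_11(x) by factoring powers of 11 out of the numerator and denominator: v_11(48/65219) = -3. Step 2 — apply |x|_p = p^{-v_p(x)} = 11^{3} = 1331.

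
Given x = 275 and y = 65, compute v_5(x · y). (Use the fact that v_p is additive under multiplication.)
v_5(17875) = 3

v_p(x) = 2 (factor: 275 = 5^2 · 11); v_p(y) = 1 (factor: 65 = 5^1 · 13). Additivity: v_p(xy) = v_p(x) + v_p(y) = 2 + 1 = 3. (Direct check: xy = 17875 = 5^3 · (143).)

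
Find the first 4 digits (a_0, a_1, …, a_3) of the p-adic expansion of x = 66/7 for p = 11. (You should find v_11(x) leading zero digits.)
(a_0, …, a_3) = (0, 4, 6, 1)

v_11(66/7) = 1, so a_0 = ... = a_0 = 0. Factor out: x = 11^1 · u with u = 6/7 a unit in ℤ_11. Expand u iteratively via a_{v+i} = u_i mod 11, u_{i+1} = (u_i − a_{v+i})/11:
  u_0 = 6/7;  a_1 = 4;  u_1 = (u_0 − 4)/11 = -2/7
  u_1 = -2/7;  a_2 = 6;  u_2 = (u_1 − 6)/11 = -4/7
  u_2 = -4/7;  a_3 = 1;  u_3 = (u_2 − 1)/11 = -1/7
Digits: (0, 4, 6, 1).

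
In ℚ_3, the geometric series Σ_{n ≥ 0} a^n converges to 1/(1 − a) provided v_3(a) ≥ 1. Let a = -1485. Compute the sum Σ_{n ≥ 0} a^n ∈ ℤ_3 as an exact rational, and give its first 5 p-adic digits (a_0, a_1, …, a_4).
Σ a^n = 1/(1 − a) = 1/1486;  first 5 digits = (1, 0, 0, 2, 2)

v_3(a) = 3 ≥ 1, so the series converges in ℤ_3 to 1/(1 − a) = 1/(1 − (-1485)) = 1/1486. Expand this rational in ℤ_3: compute digits iteratively via d_i = x_i mod 3, x_{i+1} = (x_i − d_i)/3. The first 5 digits are (1, 0, 0, 2, 2).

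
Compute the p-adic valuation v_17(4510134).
v_17(4510134) = 4

v_17(n) is the largest exponent k such that 17^k divides n. Factor out: 4510134 = 17^4 · 54. (Sign doesn't affect v_p.) So v_17(4510134) = 4.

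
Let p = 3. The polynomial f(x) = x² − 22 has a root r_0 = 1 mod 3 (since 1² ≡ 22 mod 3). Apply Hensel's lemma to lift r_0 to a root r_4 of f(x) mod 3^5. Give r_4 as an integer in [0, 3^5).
r_4 = 196 (mod 243)

Hensel's recurrence: r_{i+1} = r_i − f(r_i)·(f′(r_i))^{-1} mod 3^{i+2}, with f′(x) = 2x. Iterate:
  r_0 = 1 (mod 3)
  r_1 = 7 (mod 9)
  r_2 = 7 (mod 27)
  r_3 = 34 (mod 81)
  r_4 = 196 (mod 243)
Final: r_4 = 196, and one checks f(r_4) ≡ 0 mod 3^5.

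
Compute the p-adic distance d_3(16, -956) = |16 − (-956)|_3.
d_3(16, -956) = 1/243

Step 1 — x − y = 16 − (-956) = 972. Step 2 — v_3(972) = 5 (factor: 972 = (3^5 · 4); the sign does not affect v_p). Step 3 — |x − y|_3 = 3^{-5} = 1/243.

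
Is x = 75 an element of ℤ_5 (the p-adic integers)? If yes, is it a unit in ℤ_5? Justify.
x ∈ ℤ_5 but not a unit; v_5(x) = 2 > 0

ℤ_5 = {x ∈ ℚ_5 : v_5(x) ≥ 0} and ℤ_5^× = {x ∈ ℤ_5 : v_5(x) = 0}. Here v_5(75) = v_5(num) − v_5(den) = 2; compare against these criteria.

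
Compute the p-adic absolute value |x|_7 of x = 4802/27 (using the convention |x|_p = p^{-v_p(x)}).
|4802/27|_7 = 1/2401

Step 1 — compute v_7(x) by factoring powers of 7 out of the numerator and denominator: v_7(4802/27) = 4. Step 2 — apply |x|_p = p^{-v_p(x)} = 7^{-4} = 1/2401.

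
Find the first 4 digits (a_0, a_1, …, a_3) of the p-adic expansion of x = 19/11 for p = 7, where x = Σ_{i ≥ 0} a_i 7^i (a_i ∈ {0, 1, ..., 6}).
(a_0, …, a_3) = (3, 3, 4, 0)

v_7(19/11) = 0 (numerator and denominator both coprime to 7), so x ∈ ℤ_7^×. Compute digits iteratively via a_i = x_i mod 7, x_{i+1} = (x_i − a_i)/7, with x_0 = x:
  x_0 = 19/11;  a_0 = 3;  x_1 = (x_0 − 3)/7 = -2/11
  x_1 = -2/11;  a_1 = 3;  x_2 = (x_1 − 3)/7 = -5/11
  x_2 = -5/11;  a_2 = 4;  x_3 = (x_2 − 4)/7 = -7/11
  x_3 = -7/11;  a_3 = 0;  x_4 = (x_3 − 0)/7 = -1/11
Digits: (3, 3, 4, 0).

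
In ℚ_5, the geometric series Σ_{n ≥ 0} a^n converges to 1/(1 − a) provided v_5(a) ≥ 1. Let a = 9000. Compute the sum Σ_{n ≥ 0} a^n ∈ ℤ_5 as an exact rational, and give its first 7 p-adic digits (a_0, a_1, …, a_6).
Σ a^n = 1/(1 − a) = -1/8999;  first 7 digits = (1, 0, 0, 2, 4, 2, 4)

v_5(a) = 3 ≥ 1, so the series converges in ℤ_5 to 1/(1 − a) = 1/(1 − 9000) = -1/8999. Expand this rational in ℤ_5: compute digits iteratively via d_i = x_i mod 5, x_{i+1} = (x_i − d_i)/5. The first 7 digits are (1, 0, 0, 2, 4, 2, 4).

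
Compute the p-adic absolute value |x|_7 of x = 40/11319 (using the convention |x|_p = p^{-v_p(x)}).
|40/11319|_7 = 343

Step 1 — compute v_7(x) by factoring powers of 7 out of the numerator and denominator: v_7(40/11319) = -3. Step 2 — apply |x|_p = p^{-v_p(x)} = 7^{3} = 343.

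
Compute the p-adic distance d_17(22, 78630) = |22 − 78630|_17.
d_17(22, 78630) = 1/4913

Step 1 — x − y = 22 − 78630 = -78608. Step 2 — v_17(-78608) = 3 (factor: -78608 = −(17^3 · 16); the sign does not affect v_p). Step 3 — |x − y|_17 = 17^{-3} = 1/4913.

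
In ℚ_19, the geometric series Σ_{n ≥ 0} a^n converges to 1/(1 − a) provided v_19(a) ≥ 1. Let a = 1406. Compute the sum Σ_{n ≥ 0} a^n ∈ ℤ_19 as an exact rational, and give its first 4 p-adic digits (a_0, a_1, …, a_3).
Σ a^n = 1/(1 − a) = -1/1405;  first 4 digits = (1, 17, 7, 14)

v_19(a) = 1 ≥ 1, so the series converges in ℤ_19 to 1/(1 − a) = 1/(1 − 1406) = -1/1405. Expand this rational in ℤ_19: compute digits iteratively via d_i = x_i mod 19, x_{i+1} = (x_i − d_i)/19. The first 4 digits are (1, 17, 7, 14).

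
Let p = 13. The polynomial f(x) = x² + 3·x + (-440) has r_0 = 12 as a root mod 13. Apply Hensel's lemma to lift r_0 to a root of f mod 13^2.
r_1 = 103 (mod 169)

Hensel: r_{i+1} = r_i − f(r_i)·(f′(r_i))^{-1} mod 13^{i+2}, f′(x) = 2x + 3. Iterate:
  r_0 = 12 (mod 13)
  r_1 = 103 (mod 169)
Final: r = 103 satisfies f(r) ≡ 0 mod 13^2.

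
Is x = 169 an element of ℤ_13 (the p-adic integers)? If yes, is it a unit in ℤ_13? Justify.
x ∈ ℤ_13 but not a unit; v_13(x) = 2 > 0

ℤ_13 = {x ∈ ℚ_13 : v_13(x) ≥ 0} and ℤ_13^× = {x ∈ ℤ_13 : v_13(x) = 0}. Here v_13(169) = v_13(num) − v_13(den) = 2; compare against these criteria.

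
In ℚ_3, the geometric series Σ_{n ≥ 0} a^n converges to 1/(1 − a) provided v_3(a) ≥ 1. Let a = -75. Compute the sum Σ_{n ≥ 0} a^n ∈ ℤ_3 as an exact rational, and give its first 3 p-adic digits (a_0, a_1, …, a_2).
Σ a^n = 1/(1 − a) = 1/76;  first 3 digits = (1, 2, 1)

v_3(a) = 1 ≥ 1, so the series converges in ℤ_3 to 1/(1 − a) = 1/(1 − (-75)) = 1/76. Expand this rational in ℤ_3: compute digits iteratively via d_i = x_i mod 3, x_{i+1} = (x_i − d_i)/3. The first 3 digits are (1, 2, 1).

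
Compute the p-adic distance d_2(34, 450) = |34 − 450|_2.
d_2(34, 450) = 1/32

Step 1 — x − y = 34 − 450 = -416. Step 2 — v_2(-416) = 5 (factor: -416 = −(2^5 · 13); the sign does not affect v_p). Step 3 — |x − y|_2 = 2^{-5} = 1/32.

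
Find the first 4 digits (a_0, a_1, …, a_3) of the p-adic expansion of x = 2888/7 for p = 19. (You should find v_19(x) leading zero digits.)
(a_0, …, a_3) = (0, 0, 12, 13)

v_19(2888/7) = 2, so a_0 = ... = a_1 = 0. Factor out: x = 19^2 · u with u = 8/7 a unit in ℤ_19. Expand u iteratively via a_{v+i} = u_i mod 19, u_{i+1} = (u_i − a_{v+i})/19:
  u_0 = 8/7;  a_2 = 12;  u_1 = (u_0 − 12)/19 = -4/7
  u_1 = -4/7;  a_3 = 13;  u_2 = (u_1 − 13)/19 = -5/7
Digits: (0, 0, 12, 13).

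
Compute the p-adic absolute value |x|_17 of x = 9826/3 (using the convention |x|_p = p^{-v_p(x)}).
|9826/3|_17 = 1/4913

Step 1 — compute v_17(x) by factoring powers of 17 out of the numerator and denominator: v_17(9826/3) = 3. Step 2 — apply |x|_p = p^{-v_p(x)} = 17^{-3} = 1/4913.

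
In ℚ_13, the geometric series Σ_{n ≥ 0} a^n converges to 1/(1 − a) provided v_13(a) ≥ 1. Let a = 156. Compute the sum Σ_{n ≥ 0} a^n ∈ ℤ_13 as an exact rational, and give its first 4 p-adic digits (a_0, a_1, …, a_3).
Σ a^n = 1/(1 − a) = -1/155;  first 4 digits = (1, 12, 1, 10)

v_13(a) = 1 ≥ 1, so the series converges in ℤ_13 to 1/(1 − a) = 1/(1 − 156) = -1/155. Expand this rational in ℤ_13: compute digits iteratively via d_i = x_i mod 13, x_{i+1} = (x_i − d_i)/13. The first 4 digits are (1, 12, 1, 10).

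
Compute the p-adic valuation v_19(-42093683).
v_19(-42093683) = 5

v_19(n) is the largest exponent k such that 19^k divides n. Factor out: -42093683 = -19^5 · 17. (Sign doesn't affect v_p.) So v_19(-42093683) = 5.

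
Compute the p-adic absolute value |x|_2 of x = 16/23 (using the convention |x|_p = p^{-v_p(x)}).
|16/23|_2 = 1/16

Step 1 — compute v_2(x) by factoring powers of 2 out of the numerator and denominator: v_2(16/23) = 4. Step 2 — apply |x|_p = p^{-v_p(x)} = 2^{-4} = 1/16.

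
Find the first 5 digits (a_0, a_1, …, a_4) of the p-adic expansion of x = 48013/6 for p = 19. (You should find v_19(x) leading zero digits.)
(a_0, …, a_4) = (0, 0, 0, 17, 15)

v_19(48013/6) = 3, so a_0 = ... = a_2 = 0. Factor out: x = 19^3 · u with u = 7/6 a unit in ℤ_19. Expand u iteratively via a_{v+i} = u_i mod 19, u_{i+1} = (u_i − a_{v+i})/19:
  u_0 = 7/6;  a_3 = 17;  u_1 = (u_0 − 17)/19 = -5/6
  u_1 = -5/6;  a_4 = 15;  u_2 = (u_1 − 15)/19 = -5/6
Digits: (0, 0, 0, 17, 15).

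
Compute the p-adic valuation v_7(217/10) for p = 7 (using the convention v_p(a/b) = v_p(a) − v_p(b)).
v_7(217/10) = 1

Factor powers of 7 from the numerator and denominator of the reduced fraction: 217 = 7^1 · 31 and 10 = 7^0 · 10. Apply v_p(a/b) = v_p(a) − v_p(b): v_7(217/10) = 1 − 0 = 1.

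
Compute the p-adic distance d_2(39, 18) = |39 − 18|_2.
d_2(39, 18) = 1

Step 1 — x − y = 39 − 18 = 21. Step 2 — v_2(21) = 0 (factor: 21 = (2^0 · 21); the sign does not affect v_p). Step 3 — |x − y|_2 = 2^{0} = 1.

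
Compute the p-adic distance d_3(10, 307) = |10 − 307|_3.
d_3(10, 307) = 1/27

Step 1 — x − y = 10 − 307 = -297. Step 2 — v_3(-297) = 3 (factor: -297 = −(3^3 · 11); the sign does not affect v_p). Step 3 — |x − y|_3 = 3^{-3} = 1/27.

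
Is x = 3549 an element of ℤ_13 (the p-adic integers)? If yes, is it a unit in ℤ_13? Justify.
x ∈ ℤ_13 but not a unit; v_13(x) = 2 > 0

ℤ_13 = {x ∈ ℚ_13 : v_13(x) ≥ 0} and ℤ_13^× = {x ∈ ℤ_13 : v_13(x) = 0}. Here v_13(3549) = v_13(num) − v_13(den) = 2; compare against these criteria.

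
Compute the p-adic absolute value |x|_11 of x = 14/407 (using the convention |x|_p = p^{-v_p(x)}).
|14/407|_11 = 11

Step 1 — compute v_11(x) by factoring powers of 11 out of the numerator and denominator: v_11(14/407) = -1. Step 2 — apply |x|_p = p^{-v_p(x)} = 11^{1} = 11.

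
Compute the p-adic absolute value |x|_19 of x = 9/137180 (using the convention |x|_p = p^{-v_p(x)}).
|9/137180|_19 = 6859

Step 1 — compute v_19(x) by factoring powers of 19 out of the numerator and denominator: v_19(9/137180) = -3. Step 2 — apply |x|_p = p^{-v_p(x)} = 19^{3} = 6859.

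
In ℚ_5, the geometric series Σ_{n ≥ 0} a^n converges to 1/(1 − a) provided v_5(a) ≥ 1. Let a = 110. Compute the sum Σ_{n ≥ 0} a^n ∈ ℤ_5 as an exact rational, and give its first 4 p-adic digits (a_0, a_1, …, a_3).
Σ a^n = 1/(1 − a) = -1/109;  first 4 digits = (1, 2, 3, 0)

v_5(a) = 1 ≥ 1, so the series converges in ℤ_5 to 1/(1 − a) = 1/(1 − 110) = -1/109. Expand this rational in ℤ_5: compute digits iteratively via d_i = x_i mod 5, x_{i+1} = (x_i − d_i)/5. The first 4 digits are (1, 2, 3, 0).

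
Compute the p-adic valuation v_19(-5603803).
v_19(-5603803) = 4

v_19(n) is the largest exponent k such that 19^k divides n. Factor out: -5603803 = -19^4 · 43. (Sign doesn't affect v_p.) So v_19(-5603803) = 4.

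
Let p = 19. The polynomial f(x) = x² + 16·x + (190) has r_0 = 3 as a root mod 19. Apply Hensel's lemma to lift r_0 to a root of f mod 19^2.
r_1 = 41 (mod 361)

Hensel: r_{i+1} = r_i − f(r_i)·(f′(r_i))^{-1} mod 19^{i+2}, f′(x) = 2x + 16. Iterate:
  r_0 = 3 (mod 19)
  r_1 = 41 (mod 361)
Final: r = 41 satisfies f(r) ≡ 0 mod 19^2.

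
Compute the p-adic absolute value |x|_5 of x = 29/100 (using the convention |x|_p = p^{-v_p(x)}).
|29/100|_5 = 25

Step 1 — compute v_5(x) by factoring powers of 5 out of the numerator and denominator: v_5(29/100) = -2. Step 2 — apply |x|_p = p^{-v_p(x)} = 5^{2} = 25.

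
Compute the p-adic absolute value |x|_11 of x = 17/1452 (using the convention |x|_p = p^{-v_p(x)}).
|17/1452|_11 = 121

Step 1 — compute v_11(x) by factoring powers of 11 out of the numerator and denominator: v_11(17/1452) = -2. Step 2 — apply |x|_p = p^{-v_p(x)} = 11^{2} = 121.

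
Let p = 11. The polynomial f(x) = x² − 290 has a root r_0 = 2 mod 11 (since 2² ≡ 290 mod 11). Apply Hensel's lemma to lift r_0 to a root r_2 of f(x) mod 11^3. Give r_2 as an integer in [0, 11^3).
r_2 = 376 (mod 1331)

Hensel's recurrence: r_{i+1} = r_i − f(r_i)·(f′(r_i))^{-1} mod 11^{i+2}, with f′(x) = 2x. Iterate:
  r_0 = 2 (mod 11)
  r_1 = 13 (mod 121)
  r_2 = 376 (mod 1331)
Final: r_2 = 376, and one checks f(r_2) ≡ 0 mod 11^3.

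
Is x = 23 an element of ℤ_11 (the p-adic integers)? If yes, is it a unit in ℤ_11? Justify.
x ∈ ℤ_11^× (unit); v_11(x) = 0

ℤ_11 = {x ∈ ℚ_11 : v_11(x) ≥ 0} and ℤ_11^× = {x ∈ ℤ_11 : v_11(x) = 0}. Here v_11(23) = v_11(num) − v_11(den) = 0; compare against these criteria.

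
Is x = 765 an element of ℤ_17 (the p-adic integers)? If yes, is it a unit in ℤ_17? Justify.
x ∈ ℤ_17 but not a unit; v_17(x) = 1 > 0

ℤ_17 = {x ∈ ℚ_17 : v_17(x) ≥ 0} and ℤ_17^× = {x ∈ ℤ_17 : v_17(x) = 0}. Here v_17(765) = v_17(num) − v_17(den) = 1; compare against these criteria.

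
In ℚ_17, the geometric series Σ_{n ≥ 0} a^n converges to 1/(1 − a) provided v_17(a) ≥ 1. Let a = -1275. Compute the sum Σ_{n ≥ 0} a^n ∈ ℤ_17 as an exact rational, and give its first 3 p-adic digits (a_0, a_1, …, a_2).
Σ a^n = 1/(1 − a) = 1/1276;  first 3 digits = (1, 10, 10)

v_17(a) = 1 ≥ 1, so the series converges in ℤ_17 to 1/(1 − a) = 1/(1 − (-1275)) = 1/1276. Expand this rational in ℤ_17: compute digits iteratively via d_i = x_i mod 17, x_{i+1} = (x_i − d_i)/17. The first 3 digits are (1, 10, 10).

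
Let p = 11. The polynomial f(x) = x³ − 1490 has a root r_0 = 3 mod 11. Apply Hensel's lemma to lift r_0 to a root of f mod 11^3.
r_2 = 586 (mod 1331)

Hensel: r_{i+1} = r_i − f(r_i)/f′(r_i) mod 11^{i+2}, where f′(x) = 3x². Iterate:
  r_0 = 3 (mod 11)
  r_1 = 102 (mod 121)
  r_2 = 586 (mod 1331)
Final: r = 586 with f(r) ≡ 0 mod 11^3.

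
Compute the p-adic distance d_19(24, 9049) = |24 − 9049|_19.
d_19(24, 9049) = 1/361

Step 1 — x − y = 24 − 9049 = -9025. Step 2 — v_19(-9025) = 2 (factor: -9025 = −(19^2 · 25); the sign does not affect v_p). Step 3 — |x − y|_19 = 19^{-2} = 1/361.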